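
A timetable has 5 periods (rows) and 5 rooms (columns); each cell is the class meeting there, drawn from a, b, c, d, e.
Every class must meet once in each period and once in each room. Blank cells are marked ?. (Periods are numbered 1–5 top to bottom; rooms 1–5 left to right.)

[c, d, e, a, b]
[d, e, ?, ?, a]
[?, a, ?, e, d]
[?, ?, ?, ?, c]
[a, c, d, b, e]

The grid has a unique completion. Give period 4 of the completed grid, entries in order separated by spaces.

Period 4, room 2: period 4 has {c} and room 2 has {a, c, d, e}, leaving only b.
Period 4, room 1: period 4 has {b, c} and room 1 has {a, c, d}, leaving only e.
Period 4, room 3: period 4 has {b, c, e} and room 3 has {d, e}, leaving only a.
Period 4, room 4: period 4 has {a, b, c, e} and room 4 has {a, b, e}, leaving only d.
So period 4 reads: e b a d c.

e b a d c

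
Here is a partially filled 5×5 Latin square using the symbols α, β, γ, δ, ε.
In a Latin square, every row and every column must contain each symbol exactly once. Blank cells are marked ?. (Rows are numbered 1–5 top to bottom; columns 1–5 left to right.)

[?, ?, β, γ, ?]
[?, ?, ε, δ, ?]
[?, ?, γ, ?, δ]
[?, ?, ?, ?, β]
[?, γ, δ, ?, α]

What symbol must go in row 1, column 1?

Row 1, column 5: row 1 has {β, γ} and column 5 has {α, β, δ}, leaving only ε.
Row 2, column 5: row 2 has {δ, ε} and column 5 has {α, β, δ, ε}, leaving only γ.
Row 4, column 3: row 4 has {β} and column 3 has {β, γ, δ, ε}, leaving only α.
Row 4, column 4: row 4 has {α, β} and column 4 has {γ, δ}, leaving only ε.
Row 4, column 2: row 4 has {α, β, ε} and column 2 has {γ}, leaving only δ.
Row 1, column 2: row 1 has {β, γ, ε} and column 2 has {γ, δ}, leaving only α.
Row 1 already has {α, β, γ, ε} and column 1 already has {}, so row 1, column 1 must be δ.

δ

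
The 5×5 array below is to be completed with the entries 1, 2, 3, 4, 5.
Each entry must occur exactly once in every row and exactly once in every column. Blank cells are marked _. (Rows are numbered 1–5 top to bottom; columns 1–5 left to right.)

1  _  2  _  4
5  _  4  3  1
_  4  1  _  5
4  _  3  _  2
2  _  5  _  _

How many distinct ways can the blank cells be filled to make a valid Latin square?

Row 1, column 2: eliminating its row and column leaves {3, 5}.
Row 1, column 4: eliminating its row and column leaves {5}.
Row 2, column 2: eliminating its row and column leaves {2}.
Row 3, column 1: eliminating its row and column leaves {3}.
Row 3, column 4: eliminating its row and column leaves {2}.
Row 4, column 2: eliminating its row and column leaves {1, 5}.
Row 4, column 4: eliminating its row and column leaves {1, 5}.
Row 5, column 2: eliminating its row and column leaves {1, 3}.
Row 5, column 4: eliminating its row and column leaves {1, 4}.
Row 5, column 5: eliminating its row and column leaves {3}.
Only one assignment across all blanks avoids any row or column repeat, giving 1 completion.

1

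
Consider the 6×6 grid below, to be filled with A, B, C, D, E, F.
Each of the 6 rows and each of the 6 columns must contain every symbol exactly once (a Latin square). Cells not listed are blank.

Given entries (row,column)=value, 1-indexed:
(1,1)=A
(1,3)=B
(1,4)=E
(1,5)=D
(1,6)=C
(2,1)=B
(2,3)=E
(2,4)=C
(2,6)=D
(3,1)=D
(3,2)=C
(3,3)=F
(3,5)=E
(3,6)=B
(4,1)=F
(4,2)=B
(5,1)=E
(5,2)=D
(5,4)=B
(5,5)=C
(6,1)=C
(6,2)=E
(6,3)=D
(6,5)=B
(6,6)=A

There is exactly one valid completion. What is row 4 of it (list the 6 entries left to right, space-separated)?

Row 4, column 5: row 4 has {B, F} and column 5 has {B, C, D, E}, leaving only A.
Row 4, column 3: row 4 has {A, B, F} and column 3 has {B, D, E, F}, leaving only C.
Row 4, column 4: row 4 has {A, B, C, F} and column 4 has {B, C, E}, leaving only D.
Row 4, column 6: row 4 has {A, B, C, D, F} and column 6 has {A, B, C, D}, leaving only E.
So row 4 reads: F B C D A E.

F B C D A E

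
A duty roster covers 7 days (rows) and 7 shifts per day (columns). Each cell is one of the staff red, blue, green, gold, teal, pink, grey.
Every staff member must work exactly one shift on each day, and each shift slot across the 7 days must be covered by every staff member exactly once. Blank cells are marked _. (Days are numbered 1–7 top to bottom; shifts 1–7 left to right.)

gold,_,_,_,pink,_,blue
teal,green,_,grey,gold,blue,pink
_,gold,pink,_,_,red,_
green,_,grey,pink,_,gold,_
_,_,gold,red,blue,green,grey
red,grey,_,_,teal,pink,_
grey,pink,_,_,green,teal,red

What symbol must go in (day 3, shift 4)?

teal

Day 1, shift 6: day 1 has {blue, gold, pink} and shift 6 has {red, blue, green, gold, teal, pink}, leaving only grey.
Day 2, shift 3: day 2 has {blue, green, gold, teal, pink, grey} and shift 3 has {gold, pink, grey}, leaving only red.
Day 3, shift 1: day 3 has {red, gold, pink} and shift 1 has {red, green, gold, teal, grey}, leaving only blue.
Day 3, shift 5: day 3 has {red, blue, gold, pink} and shift 5 has {blue, green, gold, teal, pink}, leaving only grey.
Day 4, shift 5: day 4 has {green, gold, pink, grey} and shift 5 has {blue, green, gold, teal, pink, grey}, leaving only red.
Day 4, shift 7: day 4 has {red, green, gold, pink, grey} and shift 7 has {red, blue, pink, grey}, leaving only teal.
Day 3, shift 7: day 3 has {red, blue, gold, pink, grey} and shift 7 has {red, blue, teal, pink, grey}, leaving only green.
Day 3 already has {red, blue, green, gold, pink, grey} and shift 4 already has {red, pink, grey}, so day 3, shift 4 must be teal.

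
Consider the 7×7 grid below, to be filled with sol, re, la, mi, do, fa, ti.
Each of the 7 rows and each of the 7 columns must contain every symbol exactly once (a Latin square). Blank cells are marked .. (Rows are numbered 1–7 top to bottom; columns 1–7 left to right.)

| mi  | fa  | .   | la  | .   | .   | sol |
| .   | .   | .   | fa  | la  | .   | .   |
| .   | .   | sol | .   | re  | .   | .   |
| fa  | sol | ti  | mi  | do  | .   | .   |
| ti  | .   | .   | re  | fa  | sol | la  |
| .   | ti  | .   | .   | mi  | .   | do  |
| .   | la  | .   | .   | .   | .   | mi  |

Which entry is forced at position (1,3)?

re

Row 1, column 5: row 1 has {sol, la, mi, fa} and column 5 has {re, la, mi, do, fa}, leaving only ti.
Row 4, column 7: row 4 has {sol, mi, do, fa, ti} and column 7 has {sol, la, mi, do}, leaving only re.
Row 2, column 7: row 2 has {la, fa} and column 7 has {sol, re, la, mi, do}, leaving only ti.
Row 3, column 7: row 3 has {sol, re} and column 7 has {sol, re, la, mi, do, ti}, leaving only fa.
Row 4, column 6: row 4 has {sol, re, mi, do, fa, ti} and column 6 has {sol}, leaving only la.
Row 6, column 4: row 6 has {mi, do, ti} and column 4 has {re, la, mi, fa}, leaving only sol.
Row 7, column 5: row 7 has {la, mi} and column 5 has {re, la, mi, do, fa, ti}, leaving only sol.
Row 1, column 3 is narrowed to {re, do}.
If it were do, then row 3, column 2 would be left with no valid symbol.
So row 1, column 3 must be re.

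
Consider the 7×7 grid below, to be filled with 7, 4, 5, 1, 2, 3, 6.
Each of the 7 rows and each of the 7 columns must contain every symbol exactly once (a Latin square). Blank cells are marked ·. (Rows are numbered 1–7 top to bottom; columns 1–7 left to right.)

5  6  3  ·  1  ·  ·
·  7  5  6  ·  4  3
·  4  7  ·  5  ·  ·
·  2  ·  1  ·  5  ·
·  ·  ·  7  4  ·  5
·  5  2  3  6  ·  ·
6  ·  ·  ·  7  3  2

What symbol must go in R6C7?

Row 2, column 5: row 2 has {7, 4, 5, 3, 6} and column 5 has {7, 4, 5, 1, 6}, leaving only 2.
Row 2, column 1: row 2 has {7, 4, 5, 2, 3, 6} and column 1 has {5, 6}, leaving only 1.
Row 3, column 4: row 3 has {7, 4, 5} and column 4 has {7, 1, 3, 6}, leaving only 2.
Row 1, column 4: row 1 has {5, 1, 3, 6} and column 4 has {7, 1, 2, 3, 6}, leaving only 4.
Row 1, column 7: row 1 has {4, 5, 1, 3, 6} and column 7 has {5, 2, 3}, leaving only 7.
Row 1, column 6: row 1 has {7, 4, 5, 1, 3, 6} and column 6 has {4, 5, 3}, leaving only 2.
Row 3, column 1: row 3 has {7, 4, 5, 2} and column 1 has {5, 1, 6}, leaving only 3.
Row 4, column 5: row 4 has {5, 1, 2} and column 5 has {7, 4, 5, 1, 2, 6}, leaving only 3.
Row 5, column 1: row 5 has {7, 4, 5} and column 1 has {5, 1, 3, 6}, leaving only 2.
Row 7, column 2: row 7 has {7, 2, 3, 6} and column 2 has {7, 4, 5, 2, 6}, leaving only 1.
Row 5, column 2: row 5 has {7, 4, 5, 2} and column 2 has {7, 4, 5, 1, 2, 6}, leaving only 3.
Row 7, column 3: row 7 has {7, 1, 2, 3, 6} and column 3 has {7, 5, 2, 3}, leaving only 4.
Row 4, column 3: row 4 has {5, 1, 2, 3} and column 3 has {7, 4, 5, 2, 3}, leaving only 6.
Row 4, column 7: row 4 has {5, 1, 2, 3, 6} and column 7 has {7, 5, 2, 3}, leaving only 4.
Row 6 already has {5, 2, 3, 6} and column 7 already has {7, 4, 5, 2, 3}, so row 6, column 7 must be 1.

1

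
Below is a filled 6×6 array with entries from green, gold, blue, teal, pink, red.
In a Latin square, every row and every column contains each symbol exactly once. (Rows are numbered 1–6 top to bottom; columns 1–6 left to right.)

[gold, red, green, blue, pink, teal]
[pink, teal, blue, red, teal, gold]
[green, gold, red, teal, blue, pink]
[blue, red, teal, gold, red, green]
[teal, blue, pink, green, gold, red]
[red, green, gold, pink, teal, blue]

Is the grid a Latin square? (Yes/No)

Row 2 contains teal twice (at columns 2 and 5); row 4 is also not a permutation.

No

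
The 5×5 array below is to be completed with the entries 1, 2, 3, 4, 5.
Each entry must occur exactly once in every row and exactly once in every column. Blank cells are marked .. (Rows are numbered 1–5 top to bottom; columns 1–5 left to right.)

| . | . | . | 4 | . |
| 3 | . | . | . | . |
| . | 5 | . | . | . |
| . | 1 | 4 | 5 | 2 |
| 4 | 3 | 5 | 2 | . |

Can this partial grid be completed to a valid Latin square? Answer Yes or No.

Row 4, column 1: row 4 together with column 1 already contain {1, 2, 3, 4, 5} — every symbol — so nothing can go there. The grid has no valid completion.

No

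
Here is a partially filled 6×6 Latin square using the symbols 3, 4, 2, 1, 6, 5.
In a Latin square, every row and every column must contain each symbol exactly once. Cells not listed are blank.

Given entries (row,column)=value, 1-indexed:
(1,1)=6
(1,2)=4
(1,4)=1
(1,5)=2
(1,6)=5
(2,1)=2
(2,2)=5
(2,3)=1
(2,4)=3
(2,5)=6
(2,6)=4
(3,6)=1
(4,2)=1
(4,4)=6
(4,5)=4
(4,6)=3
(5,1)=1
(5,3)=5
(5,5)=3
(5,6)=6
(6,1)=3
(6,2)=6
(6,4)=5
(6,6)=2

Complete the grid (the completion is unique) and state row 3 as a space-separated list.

Row 3, column 5: row 3 has {1} and column 5 has {3, 4, 2, 6}, leaving only 5.
Row 3, column 1: row 3 has {1, 5} and column 1 has {3, 2, 1, 6}, leaving only 4.
Row 3, column 4: row 3 has {4, 1, 5} and column 4 has {3, 1, 6, 5}, leaving only 2.
Row 3, column 2: row 3 has {4, 2, 1, 5} and column 2 has {4, 1, 6, 5}, leaving only 3.
Row 3, column 3: row 3 has {3, 4, 2, 1, 5} and column 3 has {1, 5}, leaving only 6.
So row 3 reads: 4 3 6 2 5 1.

4 3 6 2 5 1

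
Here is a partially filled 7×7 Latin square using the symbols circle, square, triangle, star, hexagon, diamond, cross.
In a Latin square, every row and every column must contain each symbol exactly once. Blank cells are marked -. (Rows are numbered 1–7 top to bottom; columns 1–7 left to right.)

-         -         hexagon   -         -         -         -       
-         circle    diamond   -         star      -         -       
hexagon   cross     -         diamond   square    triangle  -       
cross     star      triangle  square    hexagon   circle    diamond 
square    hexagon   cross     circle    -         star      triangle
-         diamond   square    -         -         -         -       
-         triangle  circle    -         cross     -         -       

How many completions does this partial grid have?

8

Row 1, column 1: eliminating its row and column leaves {circle, triangle, star, diamond}.
Row 1, column 2: eliminating its row and column leaves {square}.
Row 1, column 4: eliminating its row and column leaves {triangle, star, cross}.
Row 1, column 5: eliminating its row and column leaves {circle, triangle, diamond}.
Row 1, column 6: eliminating its row and column leaves {square, diamond, cross}.
Row 1, column 7: eliminating its row and column leaves {circle, square, star, cross}.
Row 2, column 1: eliminating its row and column leaves {triangle}.
Row 2, column 4: eliminating its row and column leaves {triangle, hexagon, cross}.
Row 2, column 6: eliminating its row and column leaves {square, hexagon, cross}.
Row 2, column 7: eliminating its row and column leaves {square, hexagon, cross}.
Row 3, column 3: eliminating its row and column leaves {star}.
Row 3, column 7: eliminating its row and column leaves {circle, star}.
Row 5, column 5: eliminating its row and column leaves {diamond}.
Row 6, column 1: eliminating its row and column leaves {circle, triangle, star}.
Row 6, column 4: eliminating its row and column leaves {triangle, star, hexagon, cross}.
Row 6, column 5: eliminating its row and column leaves {circle, triangle}.
Row 6, column 6: eliminating its row and column leaves {hexagon, cross}.
Row 6, column 7: eliminating its row and column leaves {circle, star, hexagon, cross}.
Row 7, column 1: eliminating its row and column leaves {star, diamond}.
Row 7, column 4: eliminating its row and column leaves {star, hexagon}.
Row 7, column 6: eliminating its row and column leaves {square, hexagon, diamond}.
Row 7, column 7: eliminating its row and column leaves {square, star, hexagon}.
Enumerating the assignments across these blanks that avoid any row or column repeat gives 8 completions.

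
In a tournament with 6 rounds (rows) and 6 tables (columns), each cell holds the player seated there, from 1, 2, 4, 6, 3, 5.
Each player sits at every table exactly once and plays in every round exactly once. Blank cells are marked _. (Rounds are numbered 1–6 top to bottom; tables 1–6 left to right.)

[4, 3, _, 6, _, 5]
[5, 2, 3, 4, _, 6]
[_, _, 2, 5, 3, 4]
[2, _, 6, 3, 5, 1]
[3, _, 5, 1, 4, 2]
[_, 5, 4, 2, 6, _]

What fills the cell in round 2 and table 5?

Round 2 already has {2, 4, 6, 3, 5} and table 5 already has {4, 6, 3, 5}, so round 2, table 5 must be 1.

1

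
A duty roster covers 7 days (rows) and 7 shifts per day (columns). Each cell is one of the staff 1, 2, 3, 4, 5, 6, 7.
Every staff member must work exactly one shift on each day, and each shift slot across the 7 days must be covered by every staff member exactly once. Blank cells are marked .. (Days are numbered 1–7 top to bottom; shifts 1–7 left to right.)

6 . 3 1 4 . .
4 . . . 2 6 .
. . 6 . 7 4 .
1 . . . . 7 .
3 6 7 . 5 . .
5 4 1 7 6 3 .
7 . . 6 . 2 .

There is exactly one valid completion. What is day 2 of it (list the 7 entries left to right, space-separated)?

4 7 5 3 2 6 1

Day 2, shift 3: day 2 has {2, 4, 6} and shift 3 has {1, 3, 6, 7}, leaving only 5.
Day 2, shift 4: day 2 has {2, 4, 5, 6} and shift 4 has {1, 6, 7}, leaving only 3.
Day 1, shift 6: day 1 has {1, 3, 4, 6} and shift 6 has {2, 3, 4, 6, 7}, leaving only 5.
Day 3, shift 1: day 3 has {4, 6, 7} and shift 1 has {1, 3, 4, 5, 6, 7}, leaving only 2.
Day 3, shift 4: day 3 has {2, 4, 6, 7} and shift 4 has {1, 3, 6, 7}, leaving only 5.
Day 4, shift 5: day 4 has {1, 7} and shift 5 has {2, 4, 5, 6, 7}, leaving only 3.
Day 5, shift 6: day 5 has {3, 5, 6, 7} and shift 6 has {2, 3, 4, 5, 6, 7}, leaving only 1.
Day 6, shift 7: day 6 has {1, 3, 4, 5, 6, 7} and shift 7 has {}, leaving only 2.
Day 1, shift 7: day 1 has {1, 3, 4, 5, 6} and shift 7 has {2}, leaving only 7.
Day 2, shift 7: day 2 has {2, 3, 4, 5, 6} and shift 7 has {2, 7}, leaving only 1.
Day 2, shift 2: day 2 has {1, 2, 3, 4, 5, 6} and shift 2 has {4, 6}, leaving only 7.
So day 2 reads: 4 7 5 3 2 6 1.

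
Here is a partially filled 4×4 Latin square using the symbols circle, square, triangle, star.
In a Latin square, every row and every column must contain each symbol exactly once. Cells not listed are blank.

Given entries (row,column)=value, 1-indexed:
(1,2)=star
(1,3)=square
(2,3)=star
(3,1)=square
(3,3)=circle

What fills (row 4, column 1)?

Row 3, column 2: row 3 has {circle, square} and column 2 has {star}, leaving only triangle.
Row 3, column 4: row 3 has {circle, square, triangle} and column 4 has {}, leaving only star.
Row 4, column 3: row 4 has {} and column 3 has {circle, square, star}, leaving only triangle.
Row 4, column 1 is narrowed to {circle, star}.
If it were circle, then row 2, column 1 would be left with no valid symbol.
So row 4, column 1 must be star.

star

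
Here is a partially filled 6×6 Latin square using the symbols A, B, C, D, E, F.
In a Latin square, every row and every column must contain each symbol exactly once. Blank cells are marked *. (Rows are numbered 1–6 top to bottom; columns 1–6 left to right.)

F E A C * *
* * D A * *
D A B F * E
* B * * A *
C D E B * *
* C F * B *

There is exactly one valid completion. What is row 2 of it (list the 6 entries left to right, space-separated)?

Row 2, column 2: row 2 has {A, D} and column 2 has {A, B, C, D, E}, leaving only F.
Row 1, column 5: row 1 has {A, C, E, F} and column 5 has {A, B}, leaving only D.
Row 1, column 6: row 1 has {A, C, D, E, F} and column 6 has {E}, leaving only B.
Row 2, column 6: row 2 has {A, D, F} and column 6 has {B, E}, leaving only C.
Row 2, column 5: row 2 has {A, C, D, F} and column 5 has {A, B, D}, leaving only E.
Row 2, column 1: row 2 has {A, C, D, E, F} and column 1 has {C, D, F}, leaving only B.
So row 2 reads: B F D A E C.

B F D A E C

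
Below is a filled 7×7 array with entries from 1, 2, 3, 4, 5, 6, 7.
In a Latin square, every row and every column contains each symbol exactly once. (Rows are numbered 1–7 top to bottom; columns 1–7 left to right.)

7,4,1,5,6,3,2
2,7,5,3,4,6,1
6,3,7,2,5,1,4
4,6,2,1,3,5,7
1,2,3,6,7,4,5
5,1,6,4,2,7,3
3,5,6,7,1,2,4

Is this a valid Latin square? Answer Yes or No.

Every row is a permutation, but column 3 contains 6 twice (at rows 6 and 7).

No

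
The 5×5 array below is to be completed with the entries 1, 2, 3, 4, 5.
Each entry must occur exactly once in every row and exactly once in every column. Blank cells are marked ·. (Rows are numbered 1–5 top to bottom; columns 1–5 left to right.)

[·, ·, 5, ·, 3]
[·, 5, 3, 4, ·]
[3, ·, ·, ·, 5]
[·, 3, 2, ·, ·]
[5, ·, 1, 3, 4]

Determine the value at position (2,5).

2

Row 3, column 3: row 3 has {3, 5} and column 3 has {1, 2, 3, 5}, leaving only 4.
Row 4, column 5: row 4 has {2, 3} and column 5 has {3, 4, 5}, leaving only 1.
Row 2 already has {3, 4, 5} and column 5 already has {1, 3, 4, 5}, so row 2, column 5 must be 2.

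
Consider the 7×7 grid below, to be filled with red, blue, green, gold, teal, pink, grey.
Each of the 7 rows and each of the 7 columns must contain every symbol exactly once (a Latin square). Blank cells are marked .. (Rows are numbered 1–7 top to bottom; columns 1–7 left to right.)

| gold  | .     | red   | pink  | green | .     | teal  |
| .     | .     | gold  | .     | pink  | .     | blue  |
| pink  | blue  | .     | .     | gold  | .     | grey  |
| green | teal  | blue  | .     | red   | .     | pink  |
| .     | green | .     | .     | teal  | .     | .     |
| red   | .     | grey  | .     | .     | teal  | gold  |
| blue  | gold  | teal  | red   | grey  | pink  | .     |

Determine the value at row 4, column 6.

Row 1, column 2: row 1 has {red, green, gold, teal, pink} and column 2 has {blue, green, gold, teal}, leaving only grey.
Row 1, column 6: row 1 has {red, green, gold, teal, pink, grey} and column 6 has {teal, pink}, leaving only blue.
Row 2, column 2: row 2 has {blue, gold, pink} and column 2 has {blue, green, gold, teal, grey}, leaving only red.
Row 3, column 3: row 3 has {blue, gold, pink, grey} and column 3 has {red, blue, gold, teal, grey}, leaving only green.
Row 3, column 4: row 3 has {blue, green, gold, pink, grey} and column 4 has {red, pink}, leaving only teal.
Row 3, column 6: row 3 has {blue, green, gold, teal, pink, grey} and column 6 has {blue, teal, pink}, leaving only red.
Row 5, column 1: row 5 has {green, teal} and column 1 has {red, blue, green, gold, pink}, leaving only grey.
Row 2, column 1: row 2 has {red, blue, gold, pink} and column 1 has {red, blue, green, gold, pink, grey}, leaving only teal.
Row 5, column 3: row 5 has {green, teal, grey} and column 3 has {red, blue, green, gold, teal, grey}, leaving only pink.
Row 5, column 6: row 5 has {green, teal, pink, grey} and column 6 has {red, blue, teal, pink}, leaving only gold.
Row 4 already has {red, blue, green, teal, pink} and column 6 already has {red, blue, gold, teal, pink}, so row 4, column 6 must be grey.

grey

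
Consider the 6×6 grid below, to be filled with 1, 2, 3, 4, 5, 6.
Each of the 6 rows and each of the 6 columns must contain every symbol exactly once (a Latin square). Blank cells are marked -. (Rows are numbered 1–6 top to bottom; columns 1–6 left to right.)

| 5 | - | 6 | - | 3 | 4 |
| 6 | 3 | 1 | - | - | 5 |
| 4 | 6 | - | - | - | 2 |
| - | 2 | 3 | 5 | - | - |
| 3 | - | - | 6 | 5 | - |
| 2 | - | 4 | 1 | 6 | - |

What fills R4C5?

Row 1, column 2: row 1 has {3, 4, 5, 6} and column 2 has {2, 3, 6}, leaving only 1.
Row 1, column 4: row 1 has {1, 3, 4, 5, 6} and column 4 has {1, 5, 6}, leaving only 2.
Row 2, column 4: row 2 has {1, 3, 5, 6} and column 4 has {1, 2, 5, 6}, leaving only 4.
Row 2, column 5: row 2 has {1, 3, 4, 5, 6} and column 5 has {3, 5, 6}, leaving only 2.
Row 3, column 3: row 3 has {2, 4, 6} and column 3 has {1, 3, 4, 6}, leaving only 5.
Row 3, column 4: row 3 has {2, 4, 5, 6} and column 4 has {1, 2, 4, 5, 6}, leaving only 3.
Row 3, column 5: row 3 has {2, 3, 4, 5, 6} and column 5 has {2, 3, 5, 6}, leaving only 1.
Row 4 already has {2, 3, 5} and column 5 already has {1, 2, 3, 5, 6}, so row 4, column 5 must be 4.

4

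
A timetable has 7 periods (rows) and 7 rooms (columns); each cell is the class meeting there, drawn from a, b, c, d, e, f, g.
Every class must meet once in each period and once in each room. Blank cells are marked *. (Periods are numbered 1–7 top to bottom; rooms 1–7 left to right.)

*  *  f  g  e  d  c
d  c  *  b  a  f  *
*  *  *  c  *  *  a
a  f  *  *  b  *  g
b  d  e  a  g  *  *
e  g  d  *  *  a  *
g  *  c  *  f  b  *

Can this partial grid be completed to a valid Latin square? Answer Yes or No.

No

Period 1, room 1: period 1 together with room 1 already contain {a, b, c, d, e, f, g} — every symbol — so nothing can go there. The grid has no valid completion.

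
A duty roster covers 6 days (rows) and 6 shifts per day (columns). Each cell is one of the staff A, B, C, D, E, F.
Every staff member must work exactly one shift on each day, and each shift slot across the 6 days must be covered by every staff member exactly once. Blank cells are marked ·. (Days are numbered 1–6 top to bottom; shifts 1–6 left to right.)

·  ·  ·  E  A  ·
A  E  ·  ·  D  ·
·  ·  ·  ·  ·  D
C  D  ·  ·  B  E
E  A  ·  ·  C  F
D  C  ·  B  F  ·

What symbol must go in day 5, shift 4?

Day 5 already has {A, C, E, F} and shift 4 already has {B, E}, so day 5, shift 4 must be D.

D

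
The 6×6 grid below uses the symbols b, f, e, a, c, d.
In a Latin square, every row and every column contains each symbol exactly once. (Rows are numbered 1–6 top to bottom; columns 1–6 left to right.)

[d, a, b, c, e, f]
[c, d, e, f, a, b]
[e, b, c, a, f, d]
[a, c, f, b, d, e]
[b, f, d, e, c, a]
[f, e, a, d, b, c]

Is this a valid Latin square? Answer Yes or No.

Yes

Each row is a permutation of the 6 symbols, and so is each column.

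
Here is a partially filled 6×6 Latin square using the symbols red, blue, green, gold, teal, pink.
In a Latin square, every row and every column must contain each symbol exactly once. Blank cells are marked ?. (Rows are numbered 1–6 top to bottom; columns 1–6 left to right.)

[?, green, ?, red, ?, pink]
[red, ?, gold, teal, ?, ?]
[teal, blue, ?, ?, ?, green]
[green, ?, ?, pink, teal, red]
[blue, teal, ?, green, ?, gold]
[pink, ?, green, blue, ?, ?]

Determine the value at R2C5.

Row 1, column 1: row 1 has {red, green, pink} and column 1 has {red, blue, green, teal, pink}, leaving only gold.
Row 1, column 5: row 1 has {red, green, gold, pink} and column 5 has {teal}, leaving only blue.
Row 1, column 3: row 1 has {red, blue, green, gold, pink} and column 3 has {green, gold}, leaving only teal.
Row 2, column 2: row 2 has {red, gold, teal} and column 2 has {blue, green, teal}, leaving only pink.
Row 2 already has {red, gold, teal, pink} and column 5 already has {blue, teal}, so row 2, column 5 must be green.

green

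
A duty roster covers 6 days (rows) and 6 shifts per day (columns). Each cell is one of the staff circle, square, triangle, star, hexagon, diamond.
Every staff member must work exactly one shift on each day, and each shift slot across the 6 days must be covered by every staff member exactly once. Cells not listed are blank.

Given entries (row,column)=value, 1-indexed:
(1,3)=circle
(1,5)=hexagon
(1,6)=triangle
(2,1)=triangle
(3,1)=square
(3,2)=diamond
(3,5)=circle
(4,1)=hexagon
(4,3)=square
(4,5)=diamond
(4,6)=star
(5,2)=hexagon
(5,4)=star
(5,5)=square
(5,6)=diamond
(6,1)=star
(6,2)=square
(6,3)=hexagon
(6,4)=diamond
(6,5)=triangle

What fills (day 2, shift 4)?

Day 1, shift 1: day 1 has {circle, triangle, hexagon} and shift 1 has {square, triangle, star, hexagon}, leaving only diamond.
Day 1, shift 2: day 1 has {circle, triangle, hexagon, diamond} and shift 2 has {square, hexagon, diamond}, leaving only star.
Day 1, shift 4: day 1 has {circle, triangle, star, hexagon, diamond} and shift 4 has {star, diamond}, leaving only square.
Day 2, shift 2: day 2 has {triangle} and shift 2 has {square, star, hexagon, diamond}, leaving only circle.
Day 2 already has {circle, triangle} and shift 4 already has {square, star, diamond}, so day 2, shift 4 must be hexagon.

hexagon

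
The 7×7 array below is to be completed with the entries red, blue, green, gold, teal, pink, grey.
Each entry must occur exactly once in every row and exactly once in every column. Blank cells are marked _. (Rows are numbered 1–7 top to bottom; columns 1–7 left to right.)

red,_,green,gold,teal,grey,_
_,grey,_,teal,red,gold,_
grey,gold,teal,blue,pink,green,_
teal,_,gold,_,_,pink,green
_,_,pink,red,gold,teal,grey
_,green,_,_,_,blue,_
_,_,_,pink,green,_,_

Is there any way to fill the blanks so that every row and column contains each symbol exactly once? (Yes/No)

Row 2, column 3: row 2 has {red, gold, teal, grey} and column 3 has {green, gold, teal, pink}, so it must be blue.
Row 2, column 7: row 2 has {red, blue, gold, teal, grey} and column 7 has {green, grey}, so it must be pink.
Row 1, column 7: row 1 has {red, green, gold, teal, grey} and column 7 has {green, pink, grey}, so it must be blue.
Row 1, column 2: row 1 has {red, blue, green, gold, teal, grey} and column 2 has {green, gold, grey}, so it must be pink.
Row 2, column 1: row 2 has {red, blue, gold, teal, pink, grey} and column 1 has {red, teal, grey}, so it must be green.
Row 3, column 7: row 3 has {blue, green, gold, teal, pink, grey} and column 7 has {blue, green, pink, grey}, so it must be red.
Row 4, column 4: row 4 has {green, gold, teal, pink} and column 4 has {red, blue, gold, teal, pink}, so it must be grey.
Now row 6, column 4: row 6 together with column 4 already contain {red, blue, green, gold, teal, pink, grey} — every symbol — so nothing can go there. The grid has no valid completion.

No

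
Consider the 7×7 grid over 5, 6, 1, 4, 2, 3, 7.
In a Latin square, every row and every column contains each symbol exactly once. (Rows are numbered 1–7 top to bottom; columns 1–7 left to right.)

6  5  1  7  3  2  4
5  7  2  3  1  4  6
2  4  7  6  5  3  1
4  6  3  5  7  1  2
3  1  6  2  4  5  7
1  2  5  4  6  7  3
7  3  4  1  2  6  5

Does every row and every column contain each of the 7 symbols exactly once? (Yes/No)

Yes

Each row is a permutation of the 7 symbols, and so is each column.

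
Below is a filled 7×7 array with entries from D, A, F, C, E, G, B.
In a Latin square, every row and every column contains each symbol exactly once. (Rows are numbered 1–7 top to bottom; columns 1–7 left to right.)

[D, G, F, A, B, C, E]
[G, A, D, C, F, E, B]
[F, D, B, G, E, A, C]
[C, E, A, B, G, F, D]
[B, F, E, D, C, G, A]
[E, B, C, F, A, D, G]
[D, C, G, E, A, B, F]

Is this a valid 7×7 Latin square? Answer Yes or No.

Every row is a permutation, but column 1 contains D twice (at rows 1 and 7).

No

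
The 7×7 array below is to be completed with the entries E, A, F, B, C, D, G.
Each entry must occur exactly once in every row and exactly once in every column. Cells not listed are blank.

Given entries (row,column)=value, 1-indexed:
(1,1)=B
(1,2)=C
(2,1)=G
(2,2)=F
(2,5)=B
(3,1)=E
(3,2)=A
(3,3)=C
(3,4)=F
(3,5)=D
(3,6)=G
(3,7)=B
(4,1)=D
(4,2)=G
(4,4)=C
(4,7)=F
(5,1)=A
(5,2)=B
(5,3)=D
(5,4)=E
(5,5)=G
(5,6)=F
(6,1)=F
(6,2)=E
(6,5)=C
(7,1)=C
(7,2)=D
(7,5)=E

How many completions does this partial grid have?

10

Row 1, column 3: eliminating its row and column leaves {E, A, F, G}.
Row 1, column 4: eliminating its row and column leaves {A, D, G}.
Row 1, column 5: eliminating its row and column leaves {A, F}.
Row 1, column 6: eliminating its row and column leaves {E, A, D}.
Row 1, column 7: eliminating its row and column leaves {E, A, D, G}.
Row 2, column 3: eliminating its row and column leaves {E, A}.
Row 2, column 4: eliminating its row and column leaves {A, D}.
Row 2, column 6: eliminating its row and column leaves {E, A, C, D}.
Row 2, column 7: eliminating its row and column leaves {E, A, C, D}.
Row 4, column 3: eliminating its row and column leaves {E, A, B}.
Row 4, column 5: eliminating its row and column leaves {A}.
Row 4, column 6: eliminating its row and column leaves {E, A, B}.
Row 5, column 7: eliminating its row and column leaves {C}.
Row 6, column 3: eliminating its row and column leaves {A, B, G}.
Row 6, column 4: eliminating its row and column leaves {A, B, D, G}.
Row 6, column 6: eliminating its row and column leaves {A, B, D}.
Row 6, column 7: eliminating its row and column leaves {A, D, G}.
Row 7, column 3: eliminating its row and column leaves {A, F, B, G}.
Row 7, column 4: eliminating its row and column leaves {A, B, G}.
Row 7, column 6: eliminating its row and column leaves {A, B}.
Row 7, column 7: eliminating its row and column leaves {A, G}.
Enumerating the assignments across these blanks that avoid any row or column repeat gives 10 completions.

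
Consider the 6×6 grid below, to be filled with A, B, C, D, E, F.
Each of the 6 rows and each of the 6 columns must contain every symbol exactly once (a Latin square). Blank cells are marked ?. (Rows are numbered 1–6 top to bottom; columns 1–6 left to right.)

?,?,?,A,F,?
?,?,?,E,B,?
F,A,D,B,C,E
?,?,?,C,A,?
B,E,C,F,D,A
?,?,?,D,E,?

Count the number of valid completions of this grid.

Row 1, column 1: eliminating its row and column leaves {C, D, E}.
Row 1, column 2: eliminating its row and column leaves {B, C, D}.
Row 1, column 3: eliminating its row and column leaves {B, E}.
Row 1, column 6: eliminating its row and column leaves {B, C, D}.
Row 2, column 1: eliminating its row and column leaves {A, C, D}.
Row 2, column 2: eliminating its row and column leaves {C, D, F}.
Row 2, column 3: eliminating its row and column leaves {A, F}.
Row 2, column 6: eliminating its row and column leaves {C, D, F}.
Row 4, column 1: eliminating its row and column leaves {D, E}.
Row 4, column 2: eliminating its row and column leaves {B, D, F}.
Row 4, column 3: eliminating its row and column leaves {B, E, F}.
Row 4, column 6: eliminating its row and column leaves {B, D, F}.
Row 6, column 1: eliminating its row and column leaves {A, C}.
Row 6, column 2: eliminating its row and column leaves {B, C, F}.
Row 6, column 3: eliminating its row and column leaves {A, B, F}.
Row 6, column 6: eliminating its row and column leaves {B, C, F}.
Enumerating the assignments across these blanks that avoid any row or column repeat gives 20 completions.

20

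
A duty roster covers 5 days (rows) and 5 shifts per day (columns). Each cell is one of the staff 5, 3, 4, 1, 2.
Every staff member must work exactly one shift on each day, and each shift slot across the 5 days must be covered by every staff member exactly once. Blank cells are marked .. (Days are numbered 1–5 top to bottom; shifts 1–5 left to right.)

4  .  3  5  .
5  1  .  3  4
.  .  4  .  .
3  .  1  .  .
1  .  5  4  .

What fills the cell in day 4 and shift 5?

5

Day 1, shift 2: day 1 has {5, 3, 4} and shift 2 has {1}, leaving only 2.
Day 1, shift 5: day 1 has {5, 3, 4, 2} and shift 5 has {4}, leaving only 1.
Day 2, shift 3: day 2 has {5, 3, 4, 1} and shift 3 has {5, 3, 4, 1}, leaving only 2.
Day 3, shift 1: day 3 has {4} and shift 1 has {5, 3, 4, 1}, leaving only 2.
Day 3, shift 4: day 3 has {4, 2} and shift 4 has {5, 3, 4}, leaving only 1.
Day 4, shift 4: day 4 has {3, 1} and shift 4 has {5, 3, 4, 1}, leaving only 2.
Day 4 already has {3, 1, 2} and shift 5 already has {4, 1}, so day 4, shift 5 must be 5.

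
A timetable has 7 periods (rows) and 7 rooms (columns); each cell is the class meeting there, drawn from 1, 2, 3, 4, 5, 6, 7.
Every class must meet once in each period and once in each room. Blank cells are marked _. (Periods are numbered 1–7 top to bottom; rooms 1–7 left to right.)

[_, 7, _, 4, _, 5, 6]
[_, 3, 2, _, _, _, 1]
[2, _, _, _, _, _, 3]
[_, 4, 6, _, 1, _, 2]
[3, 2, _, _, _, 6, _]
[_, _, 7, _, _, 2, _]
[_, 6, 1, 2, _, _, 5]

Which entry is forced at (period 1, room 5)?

Period 1, room 1: period 1 has {4, 5, 6, 7} and room 1 has {2, 3}, leaving only 1.
Period 1, room 3: period 1 has {1, 4, 5, 6, 7} and room 3 has {1, 2, 6, 7}, leaving only 3.
Period 1 already has {1, 3, 4, 5, 6, 7} and room 5 already has {1}, so period 1, room 5 must be 2.

2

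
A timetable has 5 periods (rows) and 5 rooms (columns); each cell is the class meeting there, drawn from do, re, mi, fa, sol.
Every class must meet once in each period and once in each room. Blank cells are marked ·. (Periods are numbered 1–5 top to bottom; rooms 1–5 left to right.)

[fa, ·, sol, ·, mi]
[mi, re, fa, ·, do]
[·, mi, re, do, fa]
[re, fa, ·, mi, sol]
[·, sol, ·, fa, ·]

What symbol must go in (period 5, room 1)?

Period 5 already has {fa, sol} and room 1 already has {re, mi, fa}, so period 5, room 1 must be do.

do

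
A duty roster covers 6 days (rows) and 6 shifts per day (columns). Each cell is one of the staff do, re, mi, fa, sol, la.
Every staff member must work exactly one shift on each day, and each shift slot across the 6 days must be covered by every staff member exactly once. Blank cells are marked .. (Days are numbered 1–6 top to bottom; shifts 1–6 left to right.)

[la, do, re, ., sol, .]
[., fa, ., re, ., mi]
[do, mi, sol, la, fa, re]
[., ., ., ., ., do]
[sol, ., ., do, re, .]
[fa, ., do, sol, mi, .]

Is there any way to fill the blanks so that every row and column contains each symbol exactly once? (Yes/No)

Day 2, shift 1: day 2 together with shift 1 already contain {do, re, mi, fa, sol, la} — every symbol — so nothing can go there. The grid has no valid completion.

No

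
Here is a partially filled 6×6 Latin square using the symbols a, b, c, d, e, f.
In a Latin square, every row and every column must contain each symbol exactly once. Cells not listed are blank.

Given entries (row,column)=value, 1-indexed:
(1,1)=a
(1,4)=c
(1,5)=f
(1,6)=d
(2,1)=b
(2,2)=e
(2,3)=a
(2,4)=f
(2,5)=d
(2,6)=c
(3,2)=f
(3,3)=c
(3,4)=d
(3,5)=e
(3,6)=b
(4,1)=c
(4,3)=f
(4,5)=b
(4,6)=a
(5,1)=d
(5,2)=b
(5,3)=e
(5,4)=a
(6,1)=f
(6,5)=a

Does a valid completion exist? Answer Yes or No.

Row 1, column 2: row 1 together with column 2 already contain {a, b, c, d, e, f} — every symbol — so nothing can go there. The grid has no valid completion.

No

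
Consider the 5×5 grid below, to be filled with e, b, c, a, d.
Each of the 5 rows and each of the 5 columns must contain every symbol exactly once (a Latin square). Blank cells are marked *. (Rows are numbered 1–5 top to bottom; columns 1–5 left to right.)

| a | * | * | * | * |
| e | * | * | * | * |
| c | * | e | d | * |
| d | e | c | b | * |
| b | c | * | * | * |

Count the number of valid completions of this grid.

3

Row 1, column 2: eliminating its row and column leaves {b, d}.
Row 1, column 3: eliminating its row and column leaves {b, d}.
Row 1, column 4: eliminating its row and column leaves {e, c}.
Row 1, column 5: eliminating its row and column leaves {e, b, c, d}.
Row 2, column 2: eliminating its row and column leaves {b, a, d}.
Row 2, column 3: eliminating its row and column leaves {b, a, d}.
Row 2, column 4: eliminating its row and column leaves {c, a}.
Row 2, column 5: eliminating its row and column leaves {b, c, a, d}.
Row 3, column 2: eliminating its row and column leaves {b, a}.
Row 3, column 5: eliminating its row and column leaves {b, a}.
Row 4, column 5: eliminating its row and column leaves {a}.
Row 5, column 3: eliminating its row and column leaves {a, d}.
Row 5, column 4: eliminating its row and column leaves {e, a}.
Row 5, column 5: eliminating its row and column leaves {e, a, d}.
Enumerating the assignments across these blanks that avoid any row or column repeat gives 3 completions.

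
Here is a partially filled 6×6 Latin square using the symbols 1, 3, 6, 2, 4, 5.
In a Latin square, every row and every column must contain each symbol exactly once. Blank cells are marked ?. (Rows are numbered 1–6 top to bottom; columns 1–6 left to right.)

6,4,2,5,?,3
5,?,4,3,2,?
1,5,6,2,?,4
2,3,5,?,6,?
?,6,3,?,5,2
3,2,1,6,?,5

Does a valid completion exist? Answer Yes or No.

No row or column among the givens repeats a symbol, and propagating forced cells runs into no contradiction.
One valid completion exists (for instance, 6 4 2 5 1 3 / 5 1 4 3 2 6 / 1 5 6 2 3 4 / 2 3 5 4 6 1 / 4 6 3 1 5 2 / 3 2 1 6 4 5).

Yes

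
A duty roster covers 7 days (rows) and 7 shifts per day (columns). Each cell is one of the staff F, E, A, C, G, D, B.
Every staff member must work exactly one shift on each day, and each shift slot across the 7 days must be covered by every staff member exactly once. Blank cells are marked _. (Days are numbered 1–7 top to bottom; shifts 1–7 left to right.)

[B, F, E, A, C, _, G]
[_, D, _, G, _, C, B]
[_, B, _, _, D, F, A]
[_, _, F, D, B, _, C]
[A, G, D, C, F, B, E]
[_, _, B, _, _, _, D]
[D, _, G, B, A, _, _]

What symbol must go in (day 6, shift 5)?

Day 1, shift 6: day 1 has {F, E, A, C, G, B} and shift 6 has {F, C, B}, leaving only D.
Day 2, shift 3: day 2 has {C, G, D, B} and shift 3 has {F, E, G, D, B}, leaving only A.
Day 2, shift 5: day 2 has {A, C, G, D, B} and shift 5 has {F, A, C, D, B}, leaving only E.
Day 6 already has {D, B} and shift 5 already has {F, E, A, C, D, B}, so day 6, shift 5 must be G.

G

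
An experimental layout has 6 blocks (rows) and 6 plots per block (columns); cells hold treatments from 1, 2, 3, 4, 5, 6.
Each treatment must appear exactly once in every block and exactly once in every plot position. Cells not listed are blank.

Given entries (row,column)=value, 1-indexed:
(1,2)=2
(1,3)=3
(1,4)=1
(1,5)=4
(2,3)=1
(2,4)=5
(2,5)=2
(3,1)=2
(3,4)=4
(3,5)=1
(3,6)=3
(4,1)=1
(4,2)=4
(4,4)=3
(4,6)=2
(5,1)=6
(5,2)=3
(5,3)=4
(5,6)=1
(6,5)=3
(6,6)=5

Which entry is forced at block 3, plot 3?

6

Block 1, plot 1: block 1 has {1, 2, 3, 4} and plot 1 has {1, 2, 6}, leaving only 5.
Block 1, plot 6: block 1 has {1, 2, 3, 4, 5} and plot 6 has {1, 2, 3, 5}, leaving only 6.
Block 2, plot 2: block 2 has {1, 2, 5} and plot 2 has {2, 3, 4}, leaving only 6.
Block 2, plot 6: block 2 has {1, 2, 5, 6} and plot 6 has {1, 2, 3, 5, 6}, leaving only 4.
Block 2, plot 1: block 2 has {1, 2, 4, 5, 6} and plot 1 has {1, 2, 5, 6}, leaving only 3.
Block 3, plot 2: block 3 has {1, 2, 3, 4} and plot 2 has {2, 3, 4, 6}, leaving only 5.
Block 3 already has {1, 2, 3, 4, 5} and plot 3 already has {1, 3, 4}, so block 3, plot 3 must be 6.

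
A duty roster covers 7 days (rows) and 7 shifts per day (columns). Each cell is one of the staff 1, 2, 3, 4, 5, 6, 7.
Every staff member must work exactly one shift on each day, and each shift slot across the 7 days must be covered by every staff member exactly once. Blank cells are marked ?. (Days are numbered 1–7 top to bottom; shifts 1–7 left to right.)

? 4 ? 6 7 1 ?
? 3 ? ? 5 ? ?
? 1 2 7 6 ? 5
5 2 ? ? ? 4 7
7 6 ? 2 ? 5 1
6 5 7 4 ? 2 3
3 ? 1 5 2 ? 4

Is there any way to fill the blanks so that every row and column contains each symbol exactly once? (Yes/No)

No

Day 1, shift 1: day 1 has {1, 4, 6, 7} and shift 1 has {3, 5, 6, 7}, so it must be 2.
Now day 1, shift 7: day 1 together with shift 7 already contain {1, 2, 3, 4, 5, 6, 7} — every symbol — so nothing can go there. The grid has no valid completion.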